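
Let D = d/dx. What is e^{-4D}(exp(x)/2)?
\frac{e^{x - 4}}{2}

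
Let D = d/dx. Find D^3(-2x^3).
-12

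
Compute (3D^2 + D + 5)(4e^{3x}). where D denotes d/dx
140 e^{3 x}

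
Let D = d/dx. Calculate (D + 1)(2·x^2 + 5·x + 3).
2 x^{2} + 9 x + 8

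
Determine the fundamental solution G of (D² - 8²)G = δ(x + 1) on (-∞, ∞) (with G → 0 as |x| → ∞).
-\frac{e^{-8|x + 1|}}{16}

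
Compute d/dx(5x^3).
15 x^{2}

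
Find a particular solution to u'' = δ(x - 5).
\frac{|x - 5|}{2}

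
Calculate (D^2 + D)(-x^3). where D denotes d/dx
3 x \left(- x - 2\right)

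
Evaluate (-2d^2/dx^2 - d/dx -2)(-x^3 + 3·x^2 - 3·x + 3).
2 x^{3} - 3 x^{2} + 12 x - 15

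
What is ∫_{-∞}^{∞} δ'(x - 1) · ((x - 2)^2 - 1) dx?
2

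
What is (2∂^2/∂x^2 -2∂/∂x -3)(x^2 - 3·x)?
- 3 x^{2} + 5 x + 10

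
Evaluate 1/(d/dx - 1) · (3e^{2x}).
3 e^{2 x}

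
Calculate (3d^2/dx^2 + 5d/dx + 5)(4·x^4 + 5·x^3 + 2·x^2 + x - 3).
20 x^{4} + 105 x^{3} + 229 x^{2} + 115 x + 2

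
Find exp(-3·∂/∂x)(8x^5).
8 x^{5} - 120 x^{4} + 720 x^{3} - 2160 x^{2} + 3240 x - 1944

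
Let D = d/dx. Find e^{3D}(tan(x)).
\tan{\left(x + 3 \right)}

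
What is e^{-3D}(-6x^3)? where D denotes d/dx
- 6 x^{3} + 54 x^{2} - 162 x + 162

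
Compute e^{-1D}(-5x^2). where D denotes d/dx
- 5 x^{2} + 10 x - 5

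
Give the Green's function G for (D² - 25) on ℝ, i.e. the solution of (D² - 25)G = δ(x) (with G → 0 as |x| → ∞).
-\frac{e^{-5|x|}}{10}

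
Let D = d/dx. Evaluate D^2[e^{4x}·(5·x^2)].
\left(80 x^{2} + 80 x + 10\right) e^{4 x}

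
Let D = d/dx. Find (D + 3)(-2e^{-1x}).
- 4 e^{- x}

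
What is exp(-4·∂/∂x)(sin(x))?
\sin{\left(x - 4 \right)}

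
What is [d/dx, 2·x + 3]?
2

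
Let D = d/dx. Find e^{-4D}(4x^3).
4 x^{3} - 48 x^{2} + 192 x - 256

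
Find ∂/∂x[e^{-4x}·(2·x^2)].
4 x \left(1 - 2 x\right) e^{- 4 x}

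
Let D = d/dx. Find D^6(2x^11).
665280 x^{5}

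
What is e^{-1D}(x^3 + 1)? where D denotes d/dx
x \left(x^{2} - 3 x + 3\right)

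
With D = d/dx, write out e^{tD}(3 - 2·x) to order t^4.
- 2 t - 2 x + 3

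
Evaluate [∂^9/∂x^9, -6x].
-54\frac{d^{8}}{dx^{8}}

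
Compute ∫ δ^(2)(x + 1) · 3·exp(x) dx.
\frac{3}{e}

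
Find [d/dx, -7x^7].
- 49 x^{6}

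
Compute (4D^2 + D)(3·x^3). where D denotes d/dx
9 x \left(x + 8\right)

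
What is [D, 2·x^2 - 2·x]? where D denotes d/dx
4 x - 2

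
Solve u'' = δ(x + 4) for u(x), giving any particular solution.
\frac{|x + 4|}{2}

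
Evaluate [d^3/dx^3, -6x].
-18\frac{d^{2}}{dx^{2}}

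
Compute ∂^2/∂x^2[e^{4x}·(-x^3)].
- 2 x \left(8 x^{2} + 12 x + 3\right) e^{4 x}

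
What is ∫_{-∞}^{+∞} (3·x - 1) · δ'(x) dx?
-3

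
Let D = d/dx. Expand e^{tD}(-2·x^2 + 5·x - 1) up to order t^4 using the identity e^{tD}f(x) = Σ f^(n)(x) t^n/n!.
- 2 t^{2} - t \left(4 x - 5\right) - 2 x^{2} + 5 x - 1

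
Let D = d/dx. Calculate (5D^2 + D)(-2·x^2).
- 4 x - 20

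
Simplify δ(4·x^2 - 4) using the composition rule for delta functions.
\frac{\delta(x - 1) + \delta(x + 1)}{8}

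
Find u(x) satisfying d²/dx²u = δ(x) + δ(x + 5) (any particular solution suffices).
\frac{|x|}{2} + \frac{|x + 5|}{2}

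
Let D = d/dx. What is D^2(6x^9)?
432 x^{7}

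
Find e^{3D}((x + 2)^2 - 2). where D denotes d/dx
x^{2} + 10 x + 23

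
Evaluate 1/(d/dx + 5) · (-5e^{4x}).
- \frac{5 e^{4 x}}{9}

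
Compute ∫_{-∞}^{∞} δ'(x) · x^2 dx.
0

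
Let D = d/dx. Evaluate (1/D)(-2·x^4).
- \frac{2 x^{5}}{5}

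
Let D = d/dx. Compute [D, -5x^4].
- 20 x^{3}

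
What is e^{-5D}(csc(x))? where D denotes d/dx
\csc{\left(x - 5 \right)}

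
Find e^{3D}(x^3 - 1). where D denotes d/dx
x^{3} + 9 x^{2} + 27 x + 26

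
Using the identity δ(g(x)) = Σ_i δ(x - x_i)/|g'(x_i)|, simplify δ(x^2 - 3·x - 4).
\frac{\delta(x - 4) + \delta(x + 1)}{5}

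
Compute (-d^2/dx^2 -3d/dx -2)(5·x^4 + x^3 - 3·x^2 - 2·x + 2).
- 10 x^{4} - 62 x^{3} - 63 x^{2} + 16 x + 8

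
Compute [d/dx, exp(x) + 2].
e^{x}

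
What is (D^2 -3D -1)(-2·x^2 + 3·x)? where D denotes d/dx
2 x^{2} + 9 x - 13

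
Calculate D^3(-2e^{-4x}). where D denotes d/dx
128 e^{- 4 x}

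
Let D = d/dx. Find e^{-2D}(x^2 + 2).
x^{2} - 4 x + 6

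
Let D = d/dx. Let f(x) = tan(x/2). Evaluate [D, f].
\frac{1}{\cos{\left(x \right)} + 1}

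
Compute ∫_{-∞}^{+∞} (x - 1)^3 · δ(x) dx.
-1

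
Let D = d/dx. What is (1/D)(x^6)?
\frac{x^{7}}{7}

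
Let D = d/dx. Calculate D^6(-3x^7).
- 15120 x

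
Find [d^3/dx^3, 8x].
24\frac{d^{2}}{dx^{2}}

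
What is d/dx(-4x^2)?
- 8 x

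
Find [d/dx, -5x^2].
- 10 x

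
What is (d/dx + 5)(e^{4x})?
9 e^{4 x}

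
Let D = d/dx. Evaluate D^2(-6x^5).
- 120 x^{3}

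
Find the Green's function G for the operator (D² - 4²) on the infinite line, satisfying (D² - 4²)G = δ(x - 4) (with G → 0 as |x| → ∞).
-\frac{e^{-4|x - 4|}}{8}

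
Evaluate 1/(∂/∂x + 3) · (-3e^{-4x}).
3 e^{- 4 x}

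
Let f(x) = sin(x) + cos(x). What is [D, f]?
- \sin{\left(x \right)} + \cos{\left(x \right)}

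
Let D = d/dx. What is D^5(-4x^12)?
- 380160 x^{7}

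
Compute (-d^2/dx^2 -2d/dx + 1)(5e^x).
- 10 e^{x}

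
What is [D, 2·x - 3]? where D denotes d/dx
2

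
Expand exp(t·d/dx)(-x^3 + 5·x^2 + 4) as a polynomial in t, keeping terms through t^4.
- t^{3} - t^{2} \left(3 x - 5\right) - t x \left(3 x - 10\right) - x^{3} + 5 x^{2} + 4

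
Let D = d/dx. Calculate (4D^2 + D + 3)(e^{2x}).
21 e^{2 x}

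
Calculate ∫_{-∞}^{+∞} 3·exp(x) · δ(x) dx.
3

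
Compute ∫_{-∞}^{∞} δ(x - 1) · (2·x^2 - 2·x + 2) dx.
2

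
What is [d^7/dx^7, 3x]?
21\frac{d^{6}}{dx^{6}}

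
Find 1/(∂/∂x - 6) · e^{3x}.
- \frac{e^{3 x}}{3}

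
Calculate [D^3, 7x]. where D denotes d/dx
21D^{2}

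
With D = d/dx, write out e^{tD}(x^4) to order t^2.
x^{2} \left(6 t^{2} + 4 t x + x^{2}\right)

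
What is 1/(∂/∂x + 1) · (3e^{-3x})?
- \frac{3 e^{- 3 x}}{2}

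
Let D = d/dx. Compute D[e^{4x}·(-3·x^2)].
6 x \left(- 2 x - 1\right) e^{4 x}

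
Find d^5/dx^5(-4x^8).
- 26880 x^{3}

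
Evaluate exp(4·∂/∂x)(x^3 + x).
x^{3} + 12 x^{2} + 49 x + 68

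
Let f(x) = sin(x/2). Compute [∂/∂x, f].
\frac{\cos{\left(\frac{x}{2} \right)}}{2}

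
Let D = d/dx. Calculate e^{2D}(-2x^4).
- 2 x^{4} - 16 x^{3} - 48 x^{2} - 64 x - 32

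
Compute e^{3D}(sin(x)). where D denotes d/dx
\sin{\left(x + 3 \right)}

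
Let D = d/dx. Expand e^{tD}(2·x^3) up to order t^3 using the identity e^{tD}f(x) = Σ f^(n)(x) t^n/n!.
2 t^{3} + 6 t^{2} x + 6 t x^{2} + 2 x^{3}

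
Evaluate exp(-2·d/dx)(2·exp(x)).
2 e^{x - 2}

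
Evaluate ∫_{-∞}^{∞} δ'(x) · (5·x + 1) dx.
-5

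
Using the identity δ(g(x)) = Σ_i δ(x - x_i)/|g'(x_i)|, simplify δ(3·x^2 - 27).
\frac{\delta(x - 3) + \delta(x + 3)}{18}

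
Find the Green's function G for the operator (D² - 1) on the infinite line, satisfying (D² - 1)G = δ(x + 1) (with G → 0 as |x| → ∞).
-\frac{e^{-|x + 1|}}{2}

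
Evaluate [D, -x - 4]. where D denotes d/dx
-1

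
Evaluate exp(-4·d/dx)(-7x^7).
- 7 x^{7} + 196 x^{6} - 2352 x^{5} + 15680 x^{4} - 62720 x^{3} + 150528 x^{2} - 200704 x + 114688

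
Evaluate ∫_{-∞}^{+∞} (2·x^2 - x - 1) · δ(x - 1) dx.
0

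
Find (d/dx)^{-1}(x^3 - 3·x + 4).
\frac{x^{4}}{4} - \frac{3 x^{2}}{2} + 4 x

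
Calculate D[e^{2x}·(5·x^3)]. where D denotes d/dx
x^{2} \left(10 x + 15\right) e^{2 x}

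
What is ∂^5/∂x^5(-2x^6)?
- 1440 x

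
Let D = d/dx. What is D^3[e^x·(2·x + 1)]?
\left(2 x + 7\right) e^{x}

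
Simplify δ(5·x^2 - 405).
\frac{\delta(x - 9) + \delta(x + 9)}{90}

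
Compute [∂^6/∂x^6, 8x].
48\frac{d^{5}}{dx^{5}}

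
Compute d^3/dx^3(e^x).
e^{x}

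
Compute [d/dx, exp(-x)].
- e^{- x}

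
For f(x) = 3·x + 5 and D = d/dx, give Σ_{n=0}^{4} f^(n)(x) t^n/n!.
3 t + 3 x + 5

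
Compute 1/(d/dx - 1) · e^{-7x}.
- \frac{e^{- 7 x}}{8}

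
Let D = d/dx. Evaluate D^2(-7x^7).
- 294 x^{5}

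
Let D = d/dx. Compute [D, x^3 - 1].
3 x^{2}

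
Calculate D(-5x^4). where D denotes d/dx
- 20 x^{3}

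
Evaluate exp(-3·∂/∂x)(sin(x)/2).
\frac{\sin{\left(x - 3 \right)}}{2}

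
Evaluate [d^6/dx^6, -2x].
-12\frac{d^{5}}{dx^{5}}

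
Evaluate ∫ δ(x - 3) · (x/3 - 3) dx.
-2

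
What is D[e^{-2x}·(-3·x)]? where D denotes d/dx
3 \left(2 x - 1\right) e^{- 2 x}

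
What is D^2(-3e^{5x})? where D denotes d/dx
- 75 e^{5 x}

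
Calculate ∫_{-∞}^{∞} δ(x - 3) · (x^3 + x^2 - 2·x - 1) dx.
29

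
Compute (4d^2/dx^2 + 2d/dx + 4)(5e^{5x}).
570 e^{5 x}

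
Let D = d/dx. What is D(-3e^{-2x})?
6 e^{- 2 x}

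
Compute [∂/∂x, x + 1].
1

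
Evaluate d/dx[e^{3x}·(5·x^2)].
5 x \left(3 x + 2\right) e^{3 x}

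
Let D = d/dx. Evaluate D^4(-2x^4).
-48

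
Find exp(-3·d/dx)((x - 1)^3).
x^{3} - 12 x^{2} + 48 x - 64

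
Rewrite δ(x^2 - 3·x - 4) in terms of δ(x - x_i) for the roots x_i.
\frac{\delta(x + 1) + \delta(x - 4)}{5}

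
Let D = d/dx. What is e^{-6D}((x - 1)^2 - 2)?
x^{2} - 14 x + 47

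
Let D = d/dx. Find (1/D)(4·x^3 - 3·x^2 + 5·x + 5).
x^{4} - x^{3} + \frac{5 x^{2}}{2} + 5 x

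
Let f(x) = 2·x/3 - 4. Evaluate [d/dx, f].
\frac{2}{3}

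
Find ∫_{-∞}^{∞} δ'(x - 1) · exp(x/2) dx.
- \frac{e^{\frac{1}{2}}}{2}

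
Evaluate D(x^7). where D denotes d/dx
7 x^{6}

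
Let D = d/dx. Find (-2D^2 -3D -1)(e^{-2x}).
- 3 e^{- 2 x}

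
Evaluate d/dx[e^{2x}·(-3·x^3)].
x^{2} \left(- 6 x - 9\right) e^{2 x}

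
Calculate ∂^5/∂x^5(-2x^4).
0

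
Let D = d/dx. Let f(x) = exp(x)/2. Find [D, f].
\frac{e^{x}}{2}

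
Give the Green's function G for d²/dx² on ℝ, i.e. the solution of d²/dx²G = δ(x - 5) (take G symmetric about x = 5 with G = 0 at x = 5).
\frac{|x - 5|}{2}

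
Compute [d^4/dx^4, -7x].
-28\frac{d^{3}}{dx^{3}}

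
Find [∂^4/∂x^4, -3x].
-12\frac{d^{3}}{dx^{3}}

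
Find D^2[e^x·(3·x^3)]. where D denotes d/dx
3 x \left(x^{2} + 6 x + 6\right) e^{x}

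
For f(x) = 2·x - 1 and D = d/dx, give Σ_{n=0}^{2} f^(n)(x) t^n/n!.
2 t + 2 x - 1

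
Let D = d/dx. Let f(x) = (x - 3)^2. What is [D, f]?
2 x - 6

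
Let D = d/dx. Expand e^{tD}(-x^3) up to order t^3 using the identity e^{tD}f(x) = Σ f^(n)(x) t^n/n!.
- t^{3} - 3 t^{2} x - 3 t x^{2} - x^{3}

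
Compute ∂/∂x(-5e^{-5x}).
25 e^{- 5 x}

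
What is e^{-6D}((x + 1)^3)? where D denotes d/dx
x^{3} - 15 x^{2} + 75 x - 125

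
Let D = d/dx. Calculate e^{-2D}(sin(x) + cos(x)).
\sqrt{2} \cos{\left(- x + \frac{\pi}{4} + 2 \right)}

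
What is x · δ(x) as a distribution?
0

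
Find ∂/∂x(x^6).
6 x^{5}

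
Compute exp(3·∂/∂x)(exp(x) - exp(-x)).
2 \sinh{\left(x + 3 \right)}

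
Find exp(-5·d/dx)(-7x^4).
- 7 x^{4} + 140 x^{3} - 1050 x^{2} + 3500 x - 4375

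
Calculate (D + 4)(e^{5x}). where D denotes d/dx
9 e^{5 x}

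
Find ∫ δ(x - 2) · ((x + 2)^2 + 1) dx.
17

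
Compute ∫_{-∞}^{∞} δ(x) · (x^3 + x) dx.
0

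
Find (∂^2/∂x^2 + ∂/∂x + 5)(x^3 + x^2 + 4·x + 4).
5 x^{3} + 8 x^{2} + 28 x + 26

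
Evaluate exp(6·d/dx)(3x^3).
3 x^{3} + 54 x^{2} + 324 x + 648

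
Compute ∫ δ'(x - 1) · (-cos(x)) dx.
- \sin{\left(1 \right)}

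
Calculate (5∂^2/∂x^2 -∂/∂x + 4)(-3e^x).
- 24 e^{x}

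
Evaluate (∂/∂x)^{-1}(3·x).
\frac{3 x^{2}}{2}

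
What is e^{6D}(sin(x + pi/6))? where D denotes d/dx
\sin{\left(x + \frac{\pi}{6} + 6 \right)}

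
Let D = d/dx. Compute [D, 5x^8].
40 x^{7}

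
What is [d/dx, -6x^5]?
- 30 x^{4}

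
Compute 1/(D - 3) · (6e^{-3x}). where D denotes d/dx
- e^{- 3 x}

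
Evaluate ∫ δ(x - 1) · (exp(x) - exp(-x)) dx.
2 \sinh{\left(1 \right)}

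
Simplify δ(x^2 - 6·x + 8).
\frac{\delta(x - 2) + \delta(x - 4)}{2}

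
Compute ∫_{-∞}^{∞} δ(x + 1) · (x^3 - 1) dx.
-2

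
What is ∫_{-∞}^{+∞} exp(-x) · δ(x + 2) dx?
e^{2}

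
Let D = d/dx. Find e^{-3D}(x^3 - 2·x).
x^{3} - 9 x^{2} + 25 x - 21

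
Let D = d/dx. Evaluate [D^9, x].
9D^{8}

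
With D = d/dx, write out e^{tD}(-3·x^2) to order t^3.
- 3 t^{2} - 6 t x - 3 x^{2}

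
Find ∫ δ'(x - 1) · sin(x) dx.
- \cos{\left(1 \right)}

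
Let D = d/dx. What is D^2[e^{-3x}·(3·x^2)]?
3 \left(9 x^{2} - 12 x + 2\right) e^{- 3 x}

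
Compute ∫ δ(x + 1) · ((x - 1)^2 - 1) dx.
3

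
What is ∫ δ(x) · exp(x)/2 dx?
\frac{1}{2}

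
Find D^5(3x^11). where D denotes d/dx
166320 x^{6}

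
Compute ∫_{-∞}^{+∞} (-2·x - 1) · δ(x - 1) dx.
-3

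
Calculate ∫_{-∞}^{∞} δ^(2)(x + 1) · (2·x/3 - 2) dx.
0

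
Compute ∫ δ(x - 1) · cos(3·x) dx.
\cos{\left(3 \right)}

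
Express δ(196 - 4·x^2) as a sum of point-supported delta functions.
\frac{\delta(x - 7) + \delta(x + 7)}{56}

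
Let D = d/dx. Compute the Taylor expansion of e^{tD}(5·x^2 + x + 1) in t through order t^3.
5 t^{2} + t \left(10 x + 1\right) + 5 x^{2} + x + 1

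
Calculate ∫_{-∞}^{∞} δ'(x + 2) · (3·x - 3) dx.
-3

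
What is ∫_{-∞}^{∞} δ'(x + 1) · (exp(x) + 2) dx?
- \frac{1}{e}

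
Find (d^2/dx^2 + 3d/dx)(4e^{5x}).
160 e^{5 x}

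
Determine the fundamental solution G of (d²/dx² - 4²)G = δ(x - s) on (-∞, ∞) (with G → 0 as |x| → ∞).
-\frac{e^{-4|x-s|}}{8}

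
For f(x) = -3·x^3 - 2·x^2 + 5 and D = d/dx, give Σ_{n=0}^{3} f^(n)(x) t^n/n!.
- 3 t^{3} - t^{2} \left(9 x + 2\right) - t x \left(9 x + 4\right) - 3 x^{3} - 2 x^{2} + 5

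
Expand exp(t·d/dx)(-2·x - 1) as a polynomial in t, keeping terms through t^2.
- 2 t - 2 x - 1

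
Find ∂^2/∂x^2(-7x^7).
- 294 x^{5}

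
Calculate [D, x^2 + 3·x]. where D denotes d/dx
2 x + 3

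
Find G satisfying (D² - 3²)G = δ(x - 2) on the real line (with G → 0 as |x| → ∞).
-\frac{e^{-3|x - 2|}}{6}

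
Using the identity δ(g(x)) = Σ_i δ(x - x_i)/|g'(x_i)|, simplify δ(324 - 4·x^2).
\frac{\delta(x - 9) + \delta(x + 9)}{72}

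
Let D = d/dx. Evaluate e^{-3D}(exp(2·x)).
e^{2 x - 6}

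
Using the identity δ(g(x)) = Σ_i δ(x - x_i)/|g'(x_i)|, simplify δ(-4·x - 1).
\frac{\delta(x + 1/4)}{4}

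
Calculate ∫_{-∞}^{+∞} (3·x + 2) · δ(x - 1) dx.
5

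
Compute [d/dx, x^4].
4 x^{3}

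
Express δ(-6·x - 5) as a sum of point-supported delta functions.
\frac{\delta(x + 5/6)}{6}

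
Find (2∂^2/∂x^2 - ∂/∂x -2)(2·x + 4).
- 4 x - 10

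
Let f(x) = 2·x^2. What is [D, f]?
4 x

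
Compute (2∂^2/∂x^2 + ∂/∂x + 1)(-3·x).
- 3 x - 3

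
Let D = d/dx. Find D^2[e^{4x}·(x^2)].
\left(16 x^{2} + 16 x + 2\right) e^{4 x}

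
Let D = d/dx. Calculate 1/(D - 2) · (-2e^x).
2 e^{x}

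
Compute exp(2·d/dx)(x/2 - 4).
\frac{x}{2} - 3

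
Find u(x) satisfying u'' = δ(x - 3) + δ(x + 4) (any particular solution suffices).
\frac{|x - 3|}{2} + \frac{|x + 4|}{2}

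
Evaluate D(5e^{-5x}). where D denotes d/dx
- 25 e^{- 5 x}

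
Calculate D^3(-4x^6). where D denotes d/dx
- 480 x^{3}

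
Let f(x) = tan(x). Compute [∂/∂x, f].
\frac{1}{\cos^{2}{\left(x \right)}}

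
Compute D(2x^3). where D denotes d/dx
6 x^{2}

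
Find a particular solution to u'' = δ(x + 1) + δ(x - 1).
\frac{|x + 1|}{2} + \frac{|x - 1|}{2}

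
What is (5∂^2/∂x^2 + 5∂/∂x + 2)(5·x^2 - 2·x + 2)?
10 x^{2} + 46 x + 44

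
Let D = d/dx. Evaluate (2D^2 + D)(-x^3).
3 x \left(- x - 4\right)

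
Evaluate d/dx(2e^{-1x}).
- 2 e^{- x}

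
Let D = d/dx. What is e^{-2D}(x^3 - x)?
x^{3} - 6 x^{2} + 11 x - 6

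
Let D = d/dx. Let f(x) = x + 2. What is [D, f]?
1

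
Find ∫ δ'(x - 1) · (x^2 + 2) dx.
-2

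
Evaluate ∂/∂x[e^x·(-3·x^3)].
3 x^{2} \left(- x - 3\right) e^{x}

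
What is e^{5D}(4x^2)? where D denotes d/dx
4 x^{2} + 40 x + 100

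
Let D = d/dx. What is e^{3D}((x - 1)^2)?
x^{2} + 4 x + 4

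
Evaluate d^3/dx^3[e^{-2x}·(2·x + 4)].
8 \left(- 2 x - 1\right) e^{- 2 x}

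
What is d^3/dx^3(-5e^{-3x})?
135 e^{- 3 x}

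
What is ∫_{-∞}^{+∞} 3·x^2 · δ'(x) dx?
0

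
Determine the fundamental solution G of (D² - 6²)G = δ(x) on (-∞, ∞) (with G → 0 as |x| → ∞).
-\frac{e^{-6|x|}}{12}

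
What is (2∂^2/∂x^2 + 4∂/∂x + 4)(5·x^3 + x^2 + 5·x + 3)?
20 x^{3} + 64 x^{2} + 88 x + 36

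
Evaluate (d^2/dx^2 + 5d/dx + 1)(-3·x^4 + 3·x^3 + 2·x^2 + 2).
- 3 x^{4} - 57 x^{3} + 11 x^{2} + 38 x + 6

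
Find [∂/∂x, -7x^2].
- 14 x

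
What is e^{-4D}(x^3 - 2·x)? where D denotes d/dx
x^{3} - 12 x^{2} + 46 x - 56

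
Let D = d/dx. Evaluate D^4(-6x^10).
- 30240 x^{6}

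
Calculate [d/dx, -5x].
-5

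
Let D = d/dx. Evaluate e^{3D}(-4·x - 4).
- 4 x - 16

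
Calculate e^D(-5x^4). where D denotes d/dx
- 5 x^{4} - 20 x^{3} - 30 x^{2} - 20 x - 5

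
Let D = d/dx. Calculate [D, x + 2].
1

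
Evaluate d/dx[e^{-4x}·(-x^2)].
2 x \left(2 x - 1\right) e^{- 4 x}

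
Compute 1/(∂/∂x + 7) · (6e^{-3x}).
\frac{3 e^{- 3 x}}{2}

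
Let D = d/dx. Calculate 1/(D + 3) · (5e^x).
\frac{5 e^{x}}{4}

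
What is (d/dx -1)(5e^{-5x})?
- 30 e^{- 5 x}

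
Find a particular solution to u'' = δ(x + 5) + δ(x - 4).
\frac{|x + 5|}{2} + \frac{|x - 4|}{2}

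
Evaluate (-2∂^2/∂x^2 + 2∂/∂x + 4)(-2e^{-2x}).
16 e^{- 2 x}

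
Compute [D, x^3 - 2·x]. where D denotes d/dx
3 x^{2} - 2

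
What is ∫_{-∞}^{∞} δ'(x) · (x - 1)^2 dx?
2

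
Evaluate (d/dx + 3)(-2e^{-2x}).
- 2 e^{- 2 x}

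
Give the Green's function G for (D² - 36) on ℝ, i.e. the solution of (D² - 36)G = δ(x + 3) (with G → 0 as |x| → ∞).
-\frac{e^{-6|x + 3|}}{12}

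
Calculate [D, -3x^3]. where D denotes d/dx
- 9 x^{2}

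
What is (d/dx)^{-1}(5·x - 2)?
\frac{5 x^{2}}{2} - 2 x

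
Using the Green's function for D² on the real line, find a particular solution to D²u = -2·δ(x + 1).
-|x + 1|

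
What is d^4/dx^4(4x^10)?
20160 x^{6}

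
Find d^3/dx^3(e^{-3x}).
- 27 e^{- 3 x}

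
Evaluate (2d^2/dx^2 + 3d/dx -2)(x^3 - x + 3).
- 2 x^{3} + 9 x^{2} + 14 x - 9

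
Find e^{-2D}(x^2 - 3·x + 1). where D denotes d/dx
x^{2} - 7 x + 11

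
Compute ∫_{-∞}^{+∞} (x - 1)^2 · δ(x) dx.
1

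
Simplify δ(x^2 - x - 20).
\frac{\delta(x - 5) + \delta(x + 4)}{9}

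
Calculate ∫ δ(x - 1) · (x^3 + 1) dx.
2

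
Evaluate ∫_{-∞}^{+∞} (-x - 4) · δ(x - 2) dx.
-6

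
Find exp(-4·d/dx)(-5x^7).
- 5 x^{7} + 140 x^{6} - 1680 x^{5} + 11200 x^{4} - 44800 x^{3} + 107520 x^{2} - 143360 x + 81920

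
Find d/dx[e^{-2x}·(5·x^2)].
10 x \left(1 - x\right) e^{- 2 x}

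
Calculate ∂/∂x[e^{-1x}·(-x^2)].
x \left(x - 2\right) e^{- x}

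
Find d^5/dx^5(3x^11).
166320 x^{6}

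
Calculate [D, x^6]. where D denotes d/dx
6 x^{5}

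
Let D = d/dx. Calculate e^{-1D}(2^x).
2^{x - 1}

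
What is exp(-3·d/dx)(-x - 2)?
1 - x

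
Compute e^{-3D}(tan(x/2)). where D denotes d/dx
\tan{\left(\frac{x}{2} - \frac{3}{2} \right)}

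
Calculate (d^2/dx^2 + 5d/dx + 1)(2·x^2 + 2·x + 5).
2 x^{2} + 22 x + 19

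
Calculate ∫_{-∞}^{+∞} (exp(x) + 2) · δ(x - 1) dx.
2 + e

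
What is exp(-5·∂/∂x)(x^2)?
x^{2} - 10 x + 25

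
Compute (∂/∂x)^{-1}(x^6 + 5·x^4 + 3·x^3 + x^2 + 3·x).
\frac{x^{7}}{7} + x^{5} + \frac{3 x^{4}}{4} + \frac{x^{3}}{3} + \frac{3 x^{2}}{2}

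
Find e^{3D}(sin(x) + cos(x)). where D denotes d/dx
\sqrt{2} \sin{\left(x + \frac{\pi}{4} + 3 \right)}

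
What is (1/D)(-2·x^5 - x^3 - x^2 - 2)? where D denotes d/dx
- \frac{x^{6}}{3} - \frac{x^{4}}{4} - \frac{x^{3}}{3} - 2 x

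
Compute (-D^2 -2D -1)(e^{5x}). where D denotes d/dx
- 36 e^{5 x}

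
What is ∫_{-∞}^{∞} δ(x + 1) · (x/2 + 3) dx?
\frac{5}{2}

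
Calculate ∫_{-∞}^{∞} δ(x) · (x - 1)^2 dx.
1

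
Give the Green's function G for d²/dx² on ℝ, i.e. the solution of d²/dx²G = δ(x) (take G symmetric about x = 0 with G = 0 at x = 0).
\frac{|x|}{2}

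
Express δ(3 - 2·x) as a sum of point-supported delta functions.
\frac{\delta(x - 3/2)}{2}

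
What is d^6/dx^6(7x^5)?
0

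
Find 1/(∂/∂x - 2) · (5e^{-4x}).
- \frac{5 e^{- 4 x}}{6}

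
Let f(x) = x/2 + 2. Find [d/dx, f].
\frac{1}{2}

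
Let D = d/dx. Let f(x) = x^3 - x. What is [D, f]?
3 x^{2} - 1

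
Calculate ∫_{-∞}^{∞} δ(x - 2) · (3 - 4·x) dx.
-5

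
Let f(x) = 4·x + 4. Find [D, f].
4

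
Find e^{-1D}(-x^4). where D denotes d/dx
- x^{4} + 4 x^{3} - 6 x^{2} + 4 x - 1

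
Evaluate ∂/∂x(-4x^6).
- 24 x^{5}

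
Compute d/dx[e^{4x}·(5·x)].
\left(20 x + 5\right) e^{4 x}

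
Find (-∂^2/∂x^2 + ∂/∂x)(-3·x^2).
6 - 6 x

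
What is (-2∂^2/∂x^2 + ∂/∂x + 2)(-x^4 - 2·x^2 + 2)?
- 2 x^{4} - 4 x^{3} + 20 x^{2} - 4 x + 12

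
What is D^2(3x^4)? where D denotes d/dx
36 x^{2}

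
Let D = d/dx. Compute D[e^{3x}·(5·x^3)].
15 x^{2} \left(x + 1\right) e^{3 x}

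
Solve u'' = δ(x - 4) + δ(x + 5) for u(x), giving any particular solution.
\frac{|x - 4|}{2} + \frac{|x + 5|}{2}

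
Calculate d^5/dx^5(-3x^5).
-360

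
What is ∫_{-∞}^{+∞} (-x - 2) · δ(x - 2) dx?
-4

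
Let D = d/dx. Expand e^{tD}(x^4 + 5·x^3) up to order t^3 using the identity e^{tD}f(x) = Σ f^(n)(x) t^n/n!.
t^{3} \left(4 x + 5\right) + 3 t^{2} x \left(2 x + 5\right) + t x^{2} \left(4 x + 15\right) + x^{4} + 5 x^{3}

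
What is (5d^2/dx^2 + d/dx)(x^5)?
5 x^{3} \left(x + 20\right)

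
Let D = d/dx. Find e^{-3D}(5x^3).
5 x^{3} - 45 x^{2} + 135 x - 135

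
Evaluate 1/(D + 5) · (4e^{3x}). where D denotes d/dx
\frac{e^{3 x}}{2}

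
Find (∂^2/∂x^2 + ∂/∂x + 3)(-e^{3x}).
- 15 e^{3 x}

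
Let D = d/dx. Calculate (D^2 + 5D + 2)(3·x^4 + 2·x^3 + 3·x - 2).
6 x^{4} + 64 x^{3} + 66 x^{2} + 18 x + 11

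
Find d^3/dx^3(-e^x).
- e^{x}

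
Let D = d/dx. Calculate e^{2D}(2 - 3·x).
- 3 x - 4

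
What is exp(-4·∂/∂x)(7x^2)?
7 x^{2} - 56 x + 112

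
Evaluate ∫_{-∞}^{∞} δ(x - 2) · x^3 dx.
8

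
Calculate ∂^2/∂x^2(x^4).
12 x^{2}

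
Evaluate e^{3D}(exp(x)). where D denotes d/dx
e^{x + 3}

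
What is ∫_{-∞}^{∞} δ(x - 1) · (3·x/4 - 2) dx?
- \frac{5}{4}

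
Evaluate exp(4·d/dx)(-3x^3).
- 3 x^{3} - 36 x^{2} - 144 x - 192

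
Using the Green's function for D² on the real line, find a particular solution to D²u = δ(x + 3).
\frac{|x + 3|}{2}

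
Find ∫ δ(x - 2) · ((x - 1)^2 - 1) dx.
0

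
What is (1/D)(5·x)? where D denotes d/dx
\frac{5 x^{2}}{2}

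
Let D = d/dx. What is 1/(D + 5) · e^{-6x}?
- e^{- 6 x}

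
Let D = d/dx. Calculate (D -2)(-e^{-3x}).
5 e^{- 3 x}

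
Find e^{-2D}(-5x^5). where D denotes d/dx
- 5 x^{5} + 50 x^{4} - 200 x^{3} + 400 x^{2} - 400 x + 160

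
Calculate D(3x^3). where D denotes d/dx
9 x^{2}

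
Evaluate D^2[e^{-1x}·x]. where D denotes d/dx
\left(x - 2\right) e^{- x}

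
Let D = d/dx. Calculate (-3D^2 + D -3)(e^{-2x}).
- 17 e^{- 2 x}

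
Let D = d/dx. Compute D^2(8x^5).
160 x^{3}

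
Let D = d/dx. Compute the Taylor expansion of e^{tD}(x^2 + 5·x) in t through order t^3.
t^{2} + t \left(2 x + 5\right) + x^{2} + 5 x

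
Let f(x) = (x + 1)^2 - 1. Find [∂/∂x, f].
2 x + 2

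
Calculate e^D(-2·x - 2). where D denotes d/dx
- 2 x - 4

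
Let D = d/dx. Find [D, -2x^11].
- 22 x^{10}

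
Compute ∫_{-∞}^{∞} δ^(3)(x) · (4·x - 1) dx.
0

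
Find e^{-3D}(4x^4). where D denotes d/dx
4 x^{4} - 48 x^{3} + 216 x^{2} - 432 x + 324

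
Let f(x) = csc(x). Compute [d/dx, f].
- \cot{\left(x \right)} \csc{\left(x \right)}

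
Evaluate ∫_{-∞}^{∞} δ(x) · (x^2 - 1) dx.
-1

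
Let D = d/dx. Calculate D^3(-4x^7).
- 840 x^{4}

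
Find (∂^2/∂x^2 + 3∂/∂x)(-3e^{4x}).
- 84 e^{4 x}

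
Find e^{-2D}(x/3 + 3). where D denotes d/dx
\frac{x}{3} + \frac{7}{3}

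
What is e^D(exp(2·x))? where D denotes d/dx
e^{2 x + 2}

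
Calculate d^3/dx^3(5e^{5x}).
625 e^{5 x}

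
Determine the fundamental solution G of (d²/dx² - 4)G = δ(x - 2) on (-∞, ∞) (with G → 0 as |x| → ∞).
-\frac{e^{-2|x - 2|}}{4}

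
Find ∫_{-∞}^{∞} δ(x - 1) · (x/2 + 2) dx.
\frac{5}{2}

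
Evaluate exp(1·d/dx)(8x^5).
8 x^{5} + 40 x^{4} + 80 x^{3} + 80 x^{2} + 40 x + 8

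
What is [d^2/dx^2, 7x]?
14\frac{d}{dx}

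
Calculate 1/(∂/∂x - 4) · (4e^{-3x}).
- \frac{4 e^{- 3 x}}{7}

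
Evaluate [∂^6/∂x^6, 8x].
48\frac{d^{5}}{dx^{5}}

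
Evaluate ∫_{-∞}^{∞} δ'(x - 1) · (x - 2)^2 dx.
2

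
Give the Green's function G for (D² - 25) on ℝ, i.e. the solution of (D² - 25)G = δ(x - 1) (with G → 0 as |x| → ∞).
-\frac{e^{-5|x - 1|}}{10}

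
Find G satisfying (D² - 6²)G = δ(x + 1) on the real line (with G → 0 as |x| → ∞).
-\frac{e^{-6|x + 1|}}{12}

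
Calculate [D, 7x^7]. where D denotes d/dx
49 x^{6}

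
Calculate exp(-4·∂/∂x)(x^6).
x^{6} - 24 x^{5} + 240 x^{4} - 1280 x^{3} + 3840 x^{2} - 6144 x + 4096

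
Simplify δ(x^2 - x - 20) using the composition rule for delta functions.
\frac{\delta(x + 4) + \delta(x - 5)}{9}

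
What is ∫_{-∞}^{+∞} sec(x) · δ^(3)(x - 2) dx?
- \left(5 + 6 \tan^{2}{\left(2 \right)}\right) \tan{\left(2 \right)} \sec{\left(2 \right)}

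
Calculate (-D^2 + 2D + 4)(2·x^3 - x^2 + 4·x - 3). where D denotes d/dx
8 x^{3} + 8 x^{2} - 2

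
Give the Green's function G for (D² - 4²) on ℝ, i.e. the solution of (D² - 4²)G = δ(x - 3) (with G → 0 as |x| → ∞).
-\frac{e^{-4|x - 3|}}{8}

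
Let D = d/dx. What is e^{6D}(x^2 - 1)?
x^{2} + 12 x + 35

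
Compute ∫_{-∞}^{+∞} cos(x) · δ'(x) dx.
0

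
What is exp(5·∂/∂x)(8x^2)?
8 x^{2} + 80 x + 200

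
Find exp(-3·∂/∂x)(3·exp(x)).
3 e^{x - 3}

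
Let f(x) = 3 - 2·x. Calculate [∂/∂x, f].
-2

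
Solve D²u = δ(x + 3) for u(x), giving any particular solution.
\frac{|x + 3|}{2}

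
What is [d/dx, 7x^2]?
14 x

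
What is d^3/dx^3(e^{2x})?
8 e^{2 x}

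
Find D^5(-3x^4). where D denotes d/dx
0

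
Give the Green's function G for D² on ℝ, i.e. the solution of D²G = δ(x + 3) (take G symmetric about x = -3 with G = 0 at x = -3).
\frac{|x + 3|}{2}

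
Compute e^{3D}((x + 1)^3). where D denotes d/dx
x^{3} + 12 x^{2} + 48 x + 64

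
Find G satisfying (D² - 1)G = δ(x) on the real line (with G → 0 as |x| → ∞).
-\frac{e^{-|x|}}{2}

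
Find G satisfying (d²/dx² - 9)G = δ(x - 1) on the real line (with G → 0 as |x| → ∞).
-\frac{e^{-3|x - 1|}}{6}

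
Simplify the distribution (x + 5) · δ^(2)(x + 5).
-2\delta'(x + 5)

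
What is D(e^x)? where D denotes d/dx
e^{x}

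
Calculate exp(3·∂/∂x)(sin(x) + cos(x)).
\sqrt{2} \sin{\left(x + \frac{\pi}{4} + 3 \right)}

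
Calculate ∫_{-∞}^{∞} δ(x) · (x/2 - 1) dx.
-1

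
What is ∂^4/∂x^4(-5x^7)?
- 4200 x^{3}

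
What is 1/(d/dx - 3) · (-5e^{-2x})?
e^{- 2 x}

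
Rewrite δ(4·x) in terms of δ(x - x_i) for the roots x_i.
\frac{\delta(x)}{4}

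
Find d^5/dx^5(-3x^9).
- 45360 x^{4}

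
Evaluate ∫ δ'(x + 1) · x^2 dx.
2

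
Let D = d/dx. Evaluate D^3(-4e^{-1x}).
4 e^{- x}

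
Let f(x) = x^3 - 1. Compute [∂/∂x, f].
3 x^{2}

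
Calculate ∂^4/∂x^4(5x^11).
39600 x^{7}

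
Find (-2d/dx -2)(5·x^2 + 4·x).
- 10 x^{2} - 28 x - 8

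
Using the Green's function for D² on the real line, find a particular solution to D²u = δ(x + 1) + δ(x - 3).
\frac{|x + 1|}{2} + \frac{|x - 3|}{2}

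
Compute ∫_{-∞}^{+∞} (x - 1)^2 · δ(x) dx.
1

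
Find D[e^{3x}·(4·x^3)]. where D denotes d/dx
12 x^{2} \left(x + 1\right) e^{3 x}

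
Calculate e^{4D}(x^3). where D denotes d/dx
x^{3} + 12 x^{2} + 48 x + 64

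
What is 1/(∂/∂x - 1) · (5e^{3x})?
\frac{5 e^{3 x}}{2}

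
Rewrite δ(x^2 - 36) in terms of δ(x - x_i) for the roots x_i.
\frac{\delta(x - 6) + \delta(x + 6)}{12}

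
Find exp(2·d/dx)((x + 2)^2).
x^{2} + 8 x + 16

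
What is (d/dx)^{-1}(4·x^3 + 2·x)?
x^{4} + x^{2}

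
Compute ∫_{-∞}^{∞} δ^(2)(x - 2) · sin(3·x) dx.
- 9 \sin{\left(6 \right)}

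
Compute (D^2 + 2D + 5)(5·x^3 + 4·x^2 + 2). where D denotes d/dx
25 x^{3} + 50 x^{2} + 46 x + 18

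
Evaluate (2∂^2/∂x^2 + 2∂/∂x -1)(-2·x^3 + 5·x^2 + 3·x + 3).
2 x^{3} - 17 x^{2} - 7 x + 23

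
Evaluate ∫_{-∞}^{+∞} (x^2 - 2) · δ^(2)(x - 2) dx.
2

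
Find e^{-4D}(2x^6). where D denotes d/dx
2 x^{6} - 48 x^{5} + 480 x^{4} - 2560 x^{3} + 7680 x^{2} - 12288 x + 8192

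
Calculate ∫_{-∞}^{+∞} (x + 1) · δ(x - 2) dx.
3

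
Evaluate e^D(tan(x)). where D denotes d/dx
\tan{\left(x + 1 \right)}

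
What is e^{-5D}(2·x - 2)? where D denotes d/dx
2 x - 12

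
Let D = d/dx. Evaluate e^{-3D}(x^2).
x^{2} - 6 x + 9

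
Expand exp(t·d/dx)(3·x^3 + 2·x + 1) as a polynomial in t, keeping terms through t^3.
3 t^{3} + 9 t^{2} x + t \left(9 x^{2} + 2\right) + 3 x^{3} + 2 x + 1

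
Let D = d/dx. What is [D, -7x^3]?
- 21 x^{2}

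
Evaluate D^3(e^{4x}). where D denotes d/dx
64 e^{4 x}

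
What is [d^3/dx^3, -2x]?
-6\frac{d^{2}}{dx^{2}}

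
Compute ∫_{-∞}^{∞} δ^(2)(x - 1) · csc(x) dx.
\left(2 \cot^{2}{\left(1 \right)} + 1\right) \csc{\left(1 \right)}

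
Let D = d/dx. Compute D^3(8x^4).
192 x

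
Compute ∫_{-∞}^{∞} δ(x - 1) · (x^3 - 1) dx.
0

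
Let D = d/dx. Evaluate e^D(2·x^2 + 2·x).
2 x^{2} + 6 x + 4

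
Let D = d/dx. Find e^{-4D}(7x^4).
7 x^{4} - 112 x^{3} + 672 x^{2} - 1792 x + 1792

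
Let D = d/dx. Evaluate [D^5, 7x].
35D^{4}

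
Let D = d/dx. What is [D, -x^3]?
- 3 x^{2}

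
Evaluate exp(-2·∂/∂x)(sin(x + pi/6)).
\sin{\left(x - 2 + \frac{\pi}{6} \right)}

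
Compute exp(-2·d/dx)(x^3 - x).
x^{3} - 6 x^{2} + 11 x - 6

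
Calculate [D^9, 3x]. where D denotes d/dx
27D^{8}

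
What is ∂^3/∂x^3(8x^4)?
192 x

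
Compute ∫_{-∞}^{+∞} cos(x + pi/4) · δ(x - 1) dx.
\cos{\left(\frac{\pi}{4} + 1 \right)}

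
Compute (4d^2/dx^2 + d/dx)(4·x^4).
16 x^{2} \left(x + 12\right)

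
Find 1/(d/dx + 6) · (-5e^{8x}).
- \frac{5 e^{8 x}}{14}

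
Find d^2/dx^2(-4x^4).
- 48 x^{2}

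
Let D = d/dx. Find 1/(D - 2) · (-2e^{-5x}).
\frac{2 e^{- 5 x}}{7}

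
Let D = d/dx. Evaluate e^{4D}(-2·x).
- 2 x - 8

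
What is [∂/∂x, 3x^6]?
18 x^{5}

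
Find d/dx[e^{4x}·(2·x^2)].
4 x \left(2 x + 1\right) e^{4 x}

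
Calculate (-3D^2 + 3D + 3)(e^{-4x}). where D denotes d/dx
- 57 e^{- 4 x}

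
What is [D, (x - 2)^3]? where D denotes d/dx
3 \left(x - 2\right)^{2}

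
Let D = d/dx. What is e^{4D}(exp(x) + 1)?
e^{x + 4} + 1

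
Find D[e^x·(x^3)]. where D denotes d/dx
x^{2} \left(x + 3\right) e^{x}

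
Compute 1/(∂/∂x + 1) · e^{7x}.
\frac{e^{7 x}}{8}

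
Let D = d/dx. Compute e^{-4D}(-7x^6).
- 7 x^{6} + 168 x^{5} - 1680 x^{4} + 8960 x^{3} - 26880 x^{2} + 43008 x - 28672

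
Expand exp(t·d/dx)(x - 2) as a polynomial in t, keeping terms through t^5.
t + x - 2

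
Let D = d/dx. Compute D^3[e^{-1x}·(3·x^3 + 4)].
\left(- 3 x^{3} + 27 x^{2} - 54 x + 14\right) e^{- x}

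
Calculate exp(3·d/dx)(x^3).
x^{3} + 9 x^{2} + 27 x + 27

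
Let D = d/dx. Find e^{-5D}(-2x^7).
- 2 x^{7} + 70 x^{6} - 1050 x^{5} + 8750 x^{4} - 43750 x^{3} + 131250 x^{2} - 218750 x + 156250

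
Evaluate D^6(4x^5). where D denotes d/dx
0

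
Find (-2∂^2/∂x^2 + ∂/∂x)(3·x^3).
9 x \left(x - 4\right)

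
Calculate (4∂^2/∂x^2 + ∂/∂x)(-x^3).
3 x \left(- x - 8\right)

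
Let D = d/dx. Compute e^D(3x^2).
3 x^{2} + 6 x + 3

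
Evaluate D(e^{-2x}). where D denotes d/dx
- 2 e^{- 2 x}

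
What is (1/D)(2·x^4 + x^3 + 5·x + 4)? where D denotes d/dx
\frac{2 x^{5}}{5} + \frac{x^{4}}{4} + \frac{5 x^{2}}{2} + 4 x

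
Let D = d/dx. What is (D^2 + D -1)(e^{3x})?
11 e^{3 x}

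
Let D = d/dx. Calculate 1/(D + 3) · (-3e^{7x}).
- \frac{3 e^{7 x}}{10}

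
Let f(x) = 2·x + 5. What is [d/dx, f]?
2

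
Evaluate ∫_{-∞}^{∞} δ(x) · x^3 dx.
0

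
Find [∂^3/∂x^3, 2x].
6\frac{d^{2}}{dx^{2}}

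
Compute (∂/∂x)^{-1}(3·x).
\frac{3 x^{2}}{2}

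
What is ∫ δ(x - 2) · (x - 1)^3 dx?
1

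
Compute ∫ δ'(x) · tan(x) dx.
-1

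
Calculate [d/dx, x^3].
3 x^{2}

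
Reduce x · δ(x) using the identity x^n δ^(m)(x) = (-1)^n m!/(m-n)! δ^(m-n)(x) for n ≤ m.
0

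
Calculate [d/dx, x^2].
2 x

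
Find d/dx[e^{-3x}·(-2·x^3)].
6 x^{2} \left(x - 1\right) e^{- 3 x}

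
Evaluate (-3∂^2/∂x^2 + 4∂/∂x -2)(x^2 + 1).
- 2 x^{2} + 8 x - 8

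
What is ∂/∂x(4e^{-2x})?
- 8 e^{- 2 x}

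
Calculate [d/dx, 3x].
3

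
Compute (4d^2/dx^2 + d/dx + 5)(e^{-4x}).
65 e^{- 4 x}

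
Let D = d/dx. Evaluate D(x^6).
6 x^{5}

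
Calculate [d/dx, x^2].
2 x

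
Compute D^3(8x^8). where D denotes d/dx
2688 x^{5}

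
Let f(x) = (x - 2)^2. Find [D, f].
2 x - 4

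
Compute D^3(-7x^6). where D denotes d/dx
- 840 x^{3}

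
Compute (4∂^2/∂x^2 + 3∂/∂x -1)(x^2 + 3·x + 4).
- x^{2} + 3 x + 13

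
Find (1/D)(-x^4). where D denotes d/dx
- \frac{x^{5}}{5}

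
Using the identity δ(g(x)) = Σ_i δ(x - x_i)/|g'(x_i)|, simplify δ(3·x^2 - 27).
\frac{\delta(x - 3) + \delta(x + 3)}{18}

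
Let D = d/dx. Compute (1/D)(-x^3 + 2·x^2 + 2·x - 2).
- \frac{x^{4}}{4} + \frac{2 x^{3}}{3} + x^{2} - 2 x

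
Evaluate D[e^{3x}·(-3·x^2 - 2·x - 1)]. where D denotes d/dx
\left(- 9 x^{2} - 12 x - 5\right) e^{3 x}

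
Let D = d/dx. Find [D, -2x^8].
- 16 x^{7}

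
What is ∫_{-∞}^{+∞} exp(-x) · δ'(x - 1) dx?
e^{-1}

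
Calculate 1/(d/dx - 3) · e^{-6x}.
- \frac{e^{- 6 x}}{9}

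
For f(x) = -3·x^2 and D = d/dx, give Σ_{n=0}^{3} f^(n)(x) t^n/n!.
- 3 t^{2} - 6 t x - 3 x^{2}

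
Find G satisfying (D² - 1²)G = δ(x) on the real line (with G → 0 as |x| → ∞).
-\frac{e^{-|x|}}{2}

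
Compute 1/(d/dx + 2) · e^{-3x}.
- e^{- 3 x}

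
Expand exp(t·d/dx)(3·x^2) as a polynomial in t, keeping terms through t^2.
3 t^{2} + 6 t x + 3 x^{2}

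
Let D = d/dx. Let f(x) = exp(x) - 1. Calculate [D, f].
e^{x}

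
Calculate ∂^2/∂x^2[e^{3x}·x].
\left(9 x + 6\right) e^{3 x}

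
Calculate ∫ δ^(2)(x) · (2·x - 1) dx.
0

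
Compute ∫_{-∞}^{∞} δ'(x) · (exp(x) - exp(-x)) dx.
-2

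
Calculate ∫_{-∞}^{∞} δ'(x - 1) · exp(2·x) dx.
- 2 e^{2}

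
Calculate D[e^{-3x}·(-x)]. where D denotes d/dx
\left(3 x - 1\right) e^{- 3 x}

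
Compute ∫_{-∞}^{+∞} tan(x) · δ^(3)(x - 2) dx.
- 6 \tan^{4}{\left(2 \right)} - 8 \tan^{2}{\left(2 \right)} - 2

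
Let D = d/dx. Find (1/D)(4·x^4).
\frac{4 x^{5}}{5}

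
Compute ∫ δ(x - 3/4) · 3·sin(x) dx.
3 \sin{\left(\frac{3}{4} \right)}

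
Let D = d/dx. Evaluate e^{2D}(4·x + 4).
4 x + 12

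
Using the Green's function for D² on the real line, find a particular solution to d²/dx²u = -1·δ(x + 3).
-\frac{|x + 3|}{2}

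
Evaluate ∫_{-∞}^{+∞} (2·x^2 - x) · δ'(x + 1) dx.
5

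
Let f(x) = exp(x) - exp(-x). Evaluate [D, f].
2 \cosh{\left(x \right)}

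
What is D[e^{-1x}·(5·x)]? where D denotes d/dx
5 \left(1 - x\right) e^{- x}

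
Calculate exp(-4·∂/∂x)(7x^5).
7 x^{5} - 140 x^{4} + 1120 x^{3} - 4480 x^{2} + 8960 x - 7168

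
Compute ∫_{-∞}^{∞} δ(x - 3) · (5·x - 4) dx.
11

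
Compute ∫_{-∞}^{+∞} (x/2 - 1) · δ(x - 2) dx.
0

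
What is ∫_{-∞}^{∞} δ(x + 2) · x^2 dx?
4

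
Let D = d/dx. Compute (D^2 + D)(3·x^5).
15 x^{3} \left(x + 4\right)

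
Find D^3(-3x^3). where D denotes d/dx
-18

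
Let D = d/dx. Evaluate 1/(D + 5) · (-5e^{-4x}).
- 5 e^{- 4 x}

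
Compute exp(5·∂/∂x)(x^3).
x^{3} + 15 x^{2} + 75 x + 125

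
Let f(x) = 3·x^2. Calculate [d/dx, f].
6 x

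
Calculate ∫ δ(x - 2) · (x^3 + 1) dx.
9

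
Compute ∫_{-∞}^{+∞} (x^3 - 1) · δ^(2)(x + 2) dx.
-12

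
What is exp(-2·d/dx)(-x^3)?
- x^{3} + 6 x^{2} - 12 x + 8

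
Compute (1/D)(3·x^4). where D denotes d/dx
\frac{3 x^{5}}{5}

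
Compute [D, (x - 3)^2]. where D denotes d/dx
2 x - 6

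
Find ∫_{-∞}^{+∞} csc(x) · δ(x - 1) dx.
\csc{\left(1 \right)}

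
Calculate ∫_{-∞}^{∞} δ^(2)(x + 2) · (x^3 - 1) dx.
-12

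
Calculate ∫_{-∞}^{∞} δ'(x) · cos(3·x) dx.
0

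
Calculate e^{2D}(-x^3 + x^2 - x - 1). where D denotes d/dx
- x^{3} - 5 x^{2} - 9 x - 7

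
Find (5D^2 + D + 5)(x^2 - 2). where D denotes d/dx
x \left(5 x + 2\right)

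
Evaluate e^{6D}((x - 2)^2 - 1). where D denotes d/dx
x^{2} + 8 x + 15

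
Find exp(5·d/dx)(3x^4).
3 x^{4} + 60 x^{3} + 450 x^{2} + 1500 x + 1875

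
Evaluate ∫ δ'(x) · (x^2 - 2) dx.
0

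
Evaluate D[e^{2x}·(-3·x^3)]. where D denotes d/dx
x^{2} \left(- 6 x - 9\right) e^{2 x}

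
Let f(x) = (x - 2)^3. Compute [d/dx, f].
3 \left(x - 2\right)^{2}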